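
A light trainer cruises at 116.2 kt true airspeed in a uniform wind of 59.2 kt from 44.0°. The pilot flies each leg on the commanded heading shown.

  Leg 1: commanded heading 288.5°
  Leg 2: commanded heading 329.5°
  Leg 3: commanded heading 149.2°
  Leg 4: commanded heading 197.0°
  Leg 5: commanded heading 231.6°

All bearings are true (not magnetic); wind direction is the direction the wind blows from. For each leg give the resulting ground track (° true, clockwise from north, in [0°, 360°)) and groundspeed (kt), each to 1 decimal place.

Leg 1: heading 288.5°; drift -20.7° → track 267.8°, groundspeed 151.4 kt
Leg 2: heading 329.5°; drift -29.6° → track 299.9°, groundspeed 115.5 kt
Leg 3: heading 149.2°; drift +23.4° → track 172.6°, groundspeed 143.6 kt
Leg 4: heading 197.0°; drift +9.0° → track 206.0°, groundspeed 171.1 kt
Leg 5: heading 231.6°; drift -2.6° → track 229.0°, groundspeed 175.1 kt

Leg 1: track=267.8°, groundspeed=151.4 kt
Leg 2: track=299.9°, groundspeed=115.5 kt
Leg 3: track=172.6°, groundspeed=143.6 kt
Leg 4: track=206.0°, groundspeed=171.1 kt
Leg 5: track=229.0°, groundspeed=175.1 kt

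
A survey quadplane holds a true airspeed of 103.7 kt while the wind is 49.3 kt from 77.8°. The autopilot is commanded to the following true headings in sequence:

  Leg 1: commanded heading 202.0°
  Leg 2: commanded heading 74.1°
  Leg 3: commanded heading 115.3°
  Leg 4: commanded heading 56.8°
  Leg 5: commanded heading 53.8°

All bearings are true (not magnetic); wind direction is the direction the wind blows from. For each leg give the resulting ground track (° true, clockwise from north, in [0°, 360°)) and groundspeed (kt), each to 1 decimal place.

Leg 1: track=219.2°, groundspeed=137.6 kt
Leg 2: track=70.8°, groundspeed=54.6 kt
Leg 3: track=140.2°, groundspeed=71.2 kt
Leg 4: track=39.8°, groundspeed=60.3 kt
Leg 5: track=34.9°, groundspeed=62.0 kt

Leg 1: heading 202.0°; drift +17.2° → track 219.2°, groundspeed 137.6 kt
Leg 2: heading 74.1°; drift -3.3° → track 70.8°, groundspeed 54.6 kt
Leg 3: heading 115.3°; drift +24.9° → track 140.2°, groundspeed 71.2 kt
Leg 4: heading 56.8°; drift -17.0° → track 39.8°, groundspeed 60.3 kt
Leg 5: heading 53.8°; drift -18.9° → track 34.9°, groundspeed 62.0 kt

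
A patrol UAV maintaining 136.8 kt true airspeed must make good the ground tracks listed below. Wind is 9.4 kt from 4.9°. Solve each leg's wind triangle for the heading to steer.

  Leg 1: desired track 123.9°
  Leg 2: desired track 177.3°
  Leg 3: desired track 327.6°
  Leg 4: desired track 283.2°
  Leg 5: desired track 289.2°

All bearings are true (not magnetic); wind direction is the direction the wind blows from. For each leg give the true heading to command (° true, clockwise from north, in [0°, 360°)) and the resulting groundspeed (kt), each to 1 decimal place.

Leg 1: desired track 123.9°; wind correction -3.4° → command heading 120.5°, groundspeed 141.1 kt
Leg 2: desired track 177.3°; wind correction -0.5° → command heading 176.8°, groundspeed 146.1 kt
Leg 3: desired track 327.6°; wind correction +2.4° → command heading 330.0°, groundspeed 129.2 kt
Leg 4: desired track 283.2°; wind correction +3.9° → command heading 287.1°, groundspeed 135.1 kt
Leg 5: desired track 289.2°; wind correction +3.8° → command heading 293.0°, groundspeed 134.2 kt

Leg 1: heading=120.5°, groundspeed=141.1 kt
Leg 2: heading=176.8°, groundspeed=146.1 kt
Leg 3: heading=330.0°, groundspeed=129.2 kt
Leg 4: heading=287.1°, groundspeed=135.1 kt
Leg 5: heading=293.0°, groundspeed=134.2 kt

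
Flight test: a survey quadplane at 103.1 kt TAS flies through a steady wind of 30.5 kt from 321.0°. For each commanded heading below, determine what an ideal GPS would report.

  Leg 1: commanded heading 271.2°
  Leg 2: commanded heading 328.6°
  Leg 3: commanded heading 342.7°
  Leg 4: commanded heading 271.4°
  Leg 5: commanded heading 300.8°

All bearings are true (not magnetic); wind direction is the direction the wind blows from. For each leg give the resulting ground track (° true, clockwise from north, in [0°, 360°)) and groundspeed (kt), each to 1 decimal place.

Leg 1: heading 271.2°; drift -15.6° → track 255.6°, groundspeed 86.6 kt
Leg 2: heading 328.6°; drift +3.2° → track 331.8°, groundspeed 73.0 kt
Leg 3: heading 342.7°; drift +8.6° → track 351.3°, groundspeed 75.6 kt
Leg 4: heading 271.4°; drift -15.6° → track 255.8°, groundspeed 86.5 kt
Leg 5: heading 300.8°; drift -8.0° → track 292.8°, groundspeed 75.2 kt

Leg 1: track=255.6°, groundspeed=86.6 kt
Leg 2: track=331.8°, groundspeed=73.0 kt
Leg 3: track=351.3°, groundspeed=75.6 kt
Leg 4: track=255.8°, groundspeed=86.5 kt
Leg 5: track=292.8°, groundspeed=75.2 kt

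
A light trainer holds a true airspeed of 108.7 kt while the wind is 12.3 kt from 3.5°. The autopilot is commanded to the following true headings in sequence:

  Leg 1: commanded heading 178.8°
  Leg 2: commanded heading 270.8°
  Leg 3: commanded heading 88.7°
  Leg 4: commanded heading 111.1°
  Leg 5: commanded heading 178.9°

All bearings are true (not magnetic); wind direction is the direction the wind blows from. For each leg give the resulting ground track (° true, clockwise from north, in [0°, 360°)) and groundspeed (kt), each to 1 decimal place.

Leg 1: track=179.3°, groundspeed=121.0 kt
Leg 2: track=264.4°, groundspeed=110.0 kt
Leg 3: track=95.2°, groundspeed=108.4 kt
Leg 4: track=117.1°, groundspeed=113.0 kt
Leg 5: track=179.4°, groundspeed=121.0 kt

Leg 1: heading 178.8°; drift +0.5° → track 179.3°, groundspeed 121.0 kt
Leg 2: heading 270.8°; drift -6.4° → track 264.4°, groundspeed 110.0 kt
Leg 3: heading 88.7°; drift +6.5° → track 95.2°, groundspeed 108.4 kt
Leg 4: heading 111.1°; drift +6.0° → track 117.1°, groundspeed 113.0 kt
Leg 5: heading 178.9°; drift +0.5° → track 179.4°, groundspeed 121.0 kt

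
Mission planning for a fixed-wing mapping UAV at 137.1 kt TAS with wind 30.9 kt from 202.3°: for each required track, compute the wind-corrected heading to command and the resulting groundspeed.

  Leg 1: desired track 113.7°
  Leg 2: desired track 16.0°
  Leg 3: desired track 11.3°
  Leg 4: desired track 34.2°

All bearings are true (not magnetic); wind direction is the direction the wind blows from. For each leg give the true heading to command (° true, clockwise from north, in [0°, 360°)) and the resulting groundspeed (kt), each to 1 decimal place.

Leg 1: desired track 113.7°; wind correction +13.0° → command heading 126.7°, groundspeed 132.8 kt
Leg 2: desired track 16.0°; wind correction -1.4° → command heading 14.6°, groundspeed 167.8 kt
Leg 3: desired track 11.3°; wind correction -2.5° → command heading 8.8°, groundspeed 167.3 kt
Leg 4: desired track 34.2°; wind correction +2.7° → command heading 36.9°, groundspeed 167.2 kt

Leg 1: heading=126.7°, groundspeed=132.8 kt
Leg 2: heading=14.6°, groundspeed=167.8 kt
Leg 3: heading=8.8°, groundspeed=167.3 kt
Leg 4: heading=36.9°, groundspeed=167.2 kt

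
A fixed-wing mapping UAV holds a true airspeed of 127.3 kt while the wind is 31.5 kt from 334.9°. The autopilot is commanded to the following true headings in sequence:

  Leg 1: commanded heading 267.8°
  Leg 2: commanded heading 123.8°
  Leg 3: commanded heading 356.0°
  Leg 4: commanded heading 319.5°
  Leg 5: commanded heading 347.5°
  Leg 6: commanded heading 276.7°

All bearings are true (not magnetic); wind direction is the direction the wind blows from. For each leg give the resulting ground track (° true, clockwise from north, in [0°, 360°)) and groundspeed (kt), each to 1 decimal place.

Leg 1: track=253.6°, groundspeed=118.6 kt
Leg 2: track=129.8°, groundspeed=155.1 kt
Leg 3: track=2.6°, groundspeed=98.6 kt
Leg 4: track=314.6°, groundspeed=97.3 kt
Leg 5: track=351.6°, groundspeed=96.8 kt
Leg 6: track=263.1°, groundspeed=113.9 kt

Leg 1: heading 267.8°; drift -14.2° → track 253.6°, groundspeed 118.6 kt
Leg 2: heading 123.8°; drift +6.0° → track 129.8°, groundspeed 155.1 kt
Leg 3: heading 356.0°; drift +6.6° → track 2.6°, groundspeed 98.6 kt
Leg 4: heading 319.5°; drift -4.9° → track 314.6°, groundspeed 97.3 kt
Leg 5: heading 347.5°; drift +4.1° → track 351.6°, groundspeed 96.8 kt
Leg 6: heading 276.7°; drift -13.6° → track 263.1°, groundspeed 113.9 kt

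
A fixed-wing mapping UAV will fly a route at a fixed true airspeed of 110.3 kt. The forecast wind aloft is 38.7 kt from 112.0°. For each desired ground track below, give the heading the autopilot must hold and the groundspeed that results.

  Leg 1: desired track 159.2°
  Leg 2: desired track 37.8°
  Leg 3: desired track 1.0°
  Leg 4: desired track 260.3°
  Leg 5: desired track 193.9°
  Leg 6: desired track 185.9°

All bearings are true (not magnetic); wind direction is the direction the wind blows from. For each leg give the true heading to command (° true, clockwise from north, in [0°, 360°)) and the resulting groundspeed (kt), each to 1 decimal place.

Leg 1: desired track 159.2°; wind correction -14.9° → command heading 144.3°, groundspeed 80.3 kt
Leg 2: desired track 37.8°; wind correction +19.7° → command heading 57.5°, groundspeed 93.3 kt
Leg 3: desired track 1.0°; wind correction +19.1° → command heading 20.1°, groundspeed 118.1 kt
Leg 4: desired track 260.3°; wind correction -10.6° → command heading 249.7°, groundspeed 141.3 kt
Leg 5: desired track 193.9°; wind correction -20.3° → command heading 173.6°, groundspeed 98.0 kt
Leg 6: desired track 185.9°; wind correction -19.7° → command heading 166.2°, groundspeed 93.1 kt

Leg 1: heading=144.3°, groundspeed=80.3 kt
Leg 2: heading=57.5°, groundspeed=93.3 kt
Leg 3: heading=20.1°, groundspeed=118.1 kt
Leg 4: heading=249.7°, groundspeed=141.3 kt
Leg 5: heading=173.6°, groundspeed=98.0 kt
Leg 6: heading=166.2°, groundspeed=93.1 kt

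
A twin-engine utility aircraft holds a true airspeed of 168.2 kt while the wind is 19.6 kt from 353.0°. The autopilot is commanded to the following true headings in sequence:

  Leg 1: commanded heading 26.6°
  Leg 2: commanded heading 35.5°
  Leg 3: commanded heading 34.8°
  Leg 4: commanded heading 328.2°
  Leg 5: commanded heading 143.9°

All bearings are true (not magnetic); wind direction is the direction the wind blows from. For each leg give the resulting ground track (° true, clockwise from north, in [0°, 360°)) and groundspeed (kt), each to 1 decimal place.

Leg 1: heading 26.6°; drift +4.1° → track 30.7°, groundspeed 152.3 kt
Leg 2: heading 35.5°; drift +4.9° → track 40.4°, groundspeed 154.3 kt
Leg 3: heading 34.8°; drift +4.9° → track 39.7°, groundspeed 154.1 kt
Leg 4: heading 328.2°; drift -3.1° → track 325.1°, groundspeed 150.6 kt
Leg 5: heading 143.9°; drift +2.9° → track 146.8°, groundspeed 185.6 kt

Leg 1: track=30.7°, groundspeed=152.3 kt
Leg 2: track=40.4°, groundspeed=154.3 kt
Leg 3: track=39.7°, groundspeed=154.1 kt
Leg 4: track=325.1°, groundspeed=150.6 kt
Leg 5: track=146.8°, groundspeed=185.6 kt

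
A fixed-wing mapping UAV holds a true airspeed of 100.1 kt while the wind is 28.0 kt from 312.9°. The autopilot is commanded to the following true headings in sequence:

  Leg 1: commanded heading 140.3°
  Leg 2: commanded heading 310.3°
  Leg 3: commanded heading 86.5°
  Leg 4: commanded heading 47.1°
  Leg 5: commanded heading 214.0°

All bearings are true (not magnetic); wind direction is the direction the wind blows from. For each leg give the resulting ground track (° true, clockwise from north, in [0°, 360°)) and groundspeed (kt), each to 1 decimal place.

Leg 1: heading 140.3°; drift -1.6° → track 138.7°, groundspeed 127.9 kt
Leg 2: heading 310.3°; drift -1.0° → track 309.3°, groundspeed 72.1 kt
Leg 3: heading 86.5°; drift +9.6° → track 96.1°, groundspeed 121.1 kt
Leg 4: heading 47.1°; drift +15.3° → track 62.4°, groundspeed 105.9 kt
Leg 5: heading 214.0°; drift -14.8° → track 199.2°, groundspeed 108.0 kt

Leg 1: track=138.7°, groundspeed=127.9 kt
Leg 2: track=309.3°, groundspeed=72.1 kt
Leg 3: track=96.1°, groundspeed=121.1 kt
Leg 4: track=62.4°, groundspeed=105.9 kt
Leg 5: track=199.2°, groundspeed=108.0 kt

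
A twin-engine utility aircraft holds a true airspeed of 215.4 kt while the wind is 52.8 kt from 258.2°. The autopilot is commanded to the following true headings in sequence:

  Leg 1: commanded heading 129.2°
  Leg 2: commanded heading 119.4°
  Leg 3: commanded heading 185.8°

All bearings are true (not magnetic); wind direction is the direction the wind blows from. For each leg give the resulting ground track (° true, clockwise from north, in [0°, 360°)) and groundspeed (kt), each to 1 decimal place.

Leg 1: track=119.8°, groundspeed=252.0 kt
Leg 2: track=111.6°, groundspeed=257.5 kt
Leg 3: track=171.6°, groundspeed=205.7 kt

Leg 1: heading 129.2°; drift -9.4° → track 119.8°, groundspeed 252.0 kt
Leg 2: heading 119.4°; drift -7.8° → track 111.6°, groundspeed 257.5 kt
Leg 3: heading 185.8°; drift -14.2° → track 171.6°, groundspeed 205.7 kt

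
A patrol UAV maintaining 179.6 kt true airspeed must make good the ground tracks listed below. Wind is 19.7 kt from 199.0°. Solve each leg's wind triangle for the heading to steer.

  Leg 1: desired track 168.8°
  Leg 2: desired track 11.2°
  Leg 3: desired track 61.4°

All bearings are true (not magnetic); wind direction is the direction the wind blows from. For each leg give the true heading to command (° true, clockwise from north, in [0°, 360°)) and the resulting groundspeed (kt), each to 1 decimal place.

Leg 1: desired track 168.8°; wind correction +3.2° → command heading 172.0°, groundspeed 162.3 kt
Leg 2: desired track 11.2°; wind correction -0.9° → command heading 10.3°, groundspeed 199.1 kt
Leg 3: desired track 61.4°; wind correction +4.2° → command heading 65.6°, groundspeed 193.7 kt

Leg 1: heading=172.0°, groundspeed=162.3 kt
Leg 2: heading=10.3°, groundspeed=199.1 kt
Leg 3: heading=65.6°, groundspeed=193.7 kt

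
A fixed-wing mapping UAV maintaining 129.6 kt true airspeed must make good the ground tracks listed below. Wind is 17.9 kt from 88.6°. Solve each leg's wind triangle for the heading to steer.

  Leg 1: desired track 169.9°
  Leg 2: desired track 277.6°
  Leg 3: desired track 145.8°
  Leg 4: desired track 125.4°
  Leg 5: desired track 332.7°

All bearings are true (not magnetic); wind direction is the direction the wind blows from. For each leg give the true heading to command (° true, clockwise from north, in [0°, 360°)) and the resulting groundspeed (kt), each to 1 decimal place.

Leg 1: heading=162.1°, groundspeed=125.7 kt
Leg 2: heading=278.8°, groundspeed=147.2 kt
Leg 3: heading=139.1°, groundspeed=119.0 kt
Leg 4: heading=120.7°, groundspeed=114.8 kt
Leg 5: heading=339.8°, groundspeed=136.4 kt

Leg 1: desired track 169.9°; wind correction -7.8° → command heading 162.1°, groundspeed 125.7 kt
Leg 2: desired track 277.6°; wind correction +1.2° → command heading 278.8°, groundspeed 147.2 kt
Leg 3: desired track 145.8°; wind correction -6.7° → command heading 139.1°, groundspeed 119.0 kt
Leg 4: desired track 125.4°; wind correction -4.7° → command heading 120.7°, groundspeed 114.8 kt
Leg 5: desired track 332.7°; wind correction +7.1° → command heading 339.8°, groundspeed 136.4 kt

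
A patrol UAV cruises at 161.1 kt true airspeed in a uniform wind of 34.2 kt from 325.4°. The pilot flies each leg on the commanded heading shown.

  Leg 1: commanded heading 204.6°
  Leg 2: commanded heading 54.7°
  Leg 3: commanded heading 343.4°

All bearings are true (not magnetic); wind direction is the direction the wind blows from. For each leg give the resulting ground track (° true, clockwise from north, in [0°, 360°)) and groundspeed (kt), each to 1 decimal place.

Leg 1: heading 204.6°; drift -9.3° → track 195.3°, groundspeed 181.0 kt
Leg 2: heading 54.7°; drift +12.0° → track 66.7°, groundspeed 164.3 kt
Leg 3: heading 343.4°; drift +4.7° → track 348.1°, groundspeed 129.0 kt

Leg 1: track=195.3°, groundspeed=181.0 kt
Leg 2: track=66.7°, groundspeed=164.3 kt
Leg 3: track=348.1°, groundspeed=129.0 kt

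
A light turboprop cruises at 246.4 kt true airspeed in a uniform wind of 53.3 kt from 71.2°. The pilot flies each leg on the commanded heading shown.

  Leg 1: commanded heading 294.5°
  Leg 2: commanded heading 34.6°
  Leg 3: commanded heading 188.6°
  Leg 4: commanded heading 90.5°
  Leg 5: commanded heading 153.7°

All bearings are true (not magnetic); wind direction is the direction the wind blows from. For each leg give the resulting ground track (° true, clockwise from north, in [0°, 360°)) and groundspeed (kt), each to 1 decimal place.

Leg 1: track=287.2°, groundspeed=287.5 kt
Leg 2: track=25.7°, groundspeed=206.1 kt
Leg 3: track=198.5°, groundspeed=275.0 kt
Leg 4: track=95.6°, groundspeed=196.9 kt
Leg 5: track=166.1°, groundspeed=245.2 kt

Leg 1: heading 294.5°; drift -7.3° → track 287.2°, groundspeed 287.5 kt
Leg 2: heading 34.6°; drift -8.9° → track 25.7°, groundspeed 206.1 kt
Leg 3: heading 188.6°; drift +9.9° → track 198.5°, groundspeed 275.0 kt
Leg 4: heading 90.5°; drift +5.1° → track 95.6°, groundspeed 196.9 kt
Leg 5: heading 153.7°; drift +12.4° → track 166.1°, groundspeed 245.2 kt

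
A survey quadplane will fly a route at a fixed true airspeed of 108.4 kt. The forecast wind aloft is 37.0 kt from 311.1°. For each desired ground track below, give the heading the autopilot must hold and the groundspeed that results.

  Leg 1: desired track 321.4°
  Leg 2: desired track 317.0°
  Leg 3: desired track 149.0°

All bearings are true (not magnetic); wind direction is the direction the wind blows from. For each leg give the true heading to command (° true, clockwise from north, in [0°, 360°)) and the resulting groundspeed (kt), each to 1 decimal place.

Leg 1: heading=317.9°, groundspeed=71.8 kt
Leg 2: heading=315.0°, groundspeed=71.5 kt
Leg 3: heading=155.0°, groundspeed=143.0 kt

Leg 1: desired track 321.4°; wind correction -3.5° → command heading 317.9°, groundspeed 71.8 kt
Leg 2: desired track 317.0°; wind correction -2.0° → command heading 315.0°, groundspeed 71.5 kt
Leg 3: desired track 149.0°; wind correction +6.0° → command heading 155.0°, groundspeed 143.0 kt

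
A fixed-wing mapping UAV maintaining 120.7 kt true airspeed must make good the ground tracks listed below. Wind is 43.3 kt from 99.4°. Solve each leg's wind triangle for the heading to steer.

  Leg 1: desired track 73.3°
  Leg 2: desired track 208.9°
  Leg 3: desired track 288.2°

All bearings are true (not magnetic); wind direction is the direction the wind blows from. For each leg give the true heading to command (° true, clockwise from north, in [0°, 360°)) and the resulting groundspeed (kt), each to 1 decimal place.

Leg 1: heading=82.4°, groundspeed=80.3 kt
Leg 2: heading=189.1°, groundspeed=128.0 kt
Leg 3: heading=291.3°, groundspeed=163.3 kt

Leg 1: desired track 73.3°; wind correction +9.1° → command heading 82.4°, groundspeed 80.3 kt
Leg 2: desired track 208.9°; wind correction -19.8° → command heading 189.1°, groundspeed 128.0 kt
Leg 3: desired track 288.2°; wind correction +3.1° → command heading 291.3°, groundspeed 163.3 kt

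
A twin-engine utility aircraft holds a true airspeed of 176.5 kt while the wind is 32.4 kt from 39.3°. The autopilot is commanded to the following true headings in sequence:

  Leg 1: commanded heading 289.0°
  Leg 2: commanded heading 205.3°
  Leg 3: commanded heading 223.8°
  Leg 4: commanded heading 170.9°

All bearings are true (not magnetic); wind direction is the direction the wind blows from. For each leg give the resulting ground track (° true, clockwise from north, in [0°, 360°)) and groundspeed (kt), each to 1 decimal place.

Leg 1: heading 289.0°; drift -9.2° → track 279.8°, groundspeed 190.2 kt
Leg 2: heading 205.3°; drift +2.2° → track 207.5°, groundspeed 208.1 kt
Leg 3: heading 223.8°; drift -0.7° → track 223.1°, groundspeed 208.8 kt
Leg 4: heading 170.9°; drift +7.0° → track 177.9°, groundspeed 199.5 kt

Leg 1: track=279.8°, groundspeed=190.2 kt
Leg 2: track=207.5°, groundspeed=208.1 kt
Leg 3: track=223.1°, groundspeed=208.8 kt
Leg 4: track=177.9°, groundspeed=199.5 kt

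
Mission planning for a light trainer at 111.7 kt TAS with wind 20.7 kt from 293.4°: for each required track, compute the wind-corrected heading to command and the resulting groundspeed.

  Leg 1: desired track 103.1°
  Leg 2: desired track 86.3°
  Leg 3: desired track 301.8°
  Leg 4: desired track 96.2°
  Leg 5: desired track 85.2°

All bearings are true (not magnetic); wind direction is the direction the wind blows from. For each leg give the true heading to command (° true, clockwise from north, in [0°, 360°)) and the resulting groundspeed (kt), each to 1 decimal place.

Leg 1: heading=101.2°, groundspeed=132.0 kt
Leg 2: heading=81.5°, groundspeed=129.7 kt
Leg 3: heading=300.2°, groundspeed=91.2 kt
Leg 4: heading=93.1°, groundspeed=131.3 kt
Leg 5: heading=80.2°, groundspeed=129.5 kt

Leg 1: desired track 103.1°; wind correction -1.9° → command heading 101.2°, groundspeed 132.0 kt
Leg 2: desired track 86.3°; wind correction -4.8° → command heading 81.5°, groundspeed 129.7 kt
Leg 3: desired track 301.8°; wind correction -1.6° → command heading 300.2°, groundspeed 91.2 kt
Leg 4: desired track 96.2°; wind correction -3.1° → command heading 93.1°, groundspeed 131.3 kt
Leg 5: desired track 85.2°; wind correction -5.0° → command heading 80.2°, groundspeed 129.5 kt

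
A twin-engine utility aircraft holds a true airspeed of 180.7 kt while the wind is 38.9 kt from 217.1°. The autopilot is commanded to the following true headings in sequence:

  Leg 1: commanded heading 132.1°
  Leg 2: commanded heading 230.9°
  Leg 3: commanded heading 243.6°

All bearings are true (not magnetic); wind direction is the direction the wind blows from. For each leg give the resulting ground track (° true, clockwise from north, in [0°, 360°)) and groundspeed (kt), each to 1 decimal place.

Leg 1: track=119.8°, groundspeed=181.5 kt
Leg 2: track=234.6°, groundspeed=143.2 kt
Leg 3: track=250.4°, groundspeed=146.9 kt

Leg 1: heading 132.1°; drift -12.3° → track 119.8°, groundspeed 181.5 kt
Leg 2: heading 230.9°; drift +3.7° → track 234.6°, groundspeed 143.2 kt
Leg 3: heading 243.6°; drift +6.8° → track 250.4°, groundspeed 146.9 kt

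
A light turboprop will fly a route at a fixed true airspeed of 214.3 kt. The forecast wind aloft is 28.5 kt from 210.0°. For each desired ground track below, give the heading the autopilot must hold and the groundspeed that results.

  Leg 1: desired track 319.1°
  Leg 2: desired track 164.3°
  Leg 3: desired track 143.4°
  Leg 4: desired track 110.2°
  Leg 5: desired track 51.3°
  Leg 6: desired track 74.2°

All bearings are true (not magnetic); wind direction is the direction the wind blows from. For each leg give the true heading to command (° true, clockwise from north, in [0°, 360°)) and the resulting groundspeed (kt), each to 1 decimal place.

Leg 1: heading=311.9°, groundspeed=221.9 kt
Leg 2: heading=169.8°, groundspeed=193.4 kt
Leg 3: heading=150.4°, groundspeed=201.4 kt
Leg 4: heading=117.7°, groundspeed=217.3 kt
Leg 5: heading=54.1°, groundspeed=240.6 kt
Leg 6: heading=79.5°, groundspeed=233.8 kt

Leg 1: desired track 319.1°; wind correction -7.2° → command heading 311.9°, groundspeed 221.9 kt
Leg 2: desired track 164.3°; wind correction +5.5° → command heading 169.8°, groundspeed 193.4 kt
Leg 3: desired track 143.4°; wind correction +7.0° → command heading 150.4°, groundspeed 201.4 kt
Leg 4: desired track 110.2°; wind correction +7.5° → command heading 117.7°, groundspeed 217.3 kt
Leg 5: desired track 51.3°; wind correction +2.8° → command heading 54.1°, groundspeed 240.6 kt
Leg 6: desired track 74.2°; wind correction +5.3° → command heading 79.5°, groundspeed 233.8 kt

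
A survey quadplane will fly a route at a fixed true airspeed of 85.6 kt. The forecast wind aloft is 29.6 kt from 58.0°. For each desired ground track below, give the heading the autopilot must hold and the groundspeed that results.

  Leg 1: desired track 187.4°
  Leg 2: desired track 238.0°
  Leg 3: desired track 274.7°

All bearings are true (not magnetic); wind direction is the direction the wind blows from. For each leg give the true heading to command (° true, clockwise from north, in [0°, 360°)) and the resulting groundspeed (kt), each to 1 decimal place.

Leg 1: desired track 187.4°; wind correction -15.5° → command heading 171.9°, groundspeed 101.3 kt
Leg 2: desired track 238.0°; wind correction +0.0° → command heading 238.0°, groundspeed 115.2 kt
Leg 3: desired track 274.7°; wind correction +11.9° → command heading 286.6°, groundspeed 107.5 kt

Leg 1: heading=171.9°, groundspeed=101.3 kt
Leg 2: heading=238.0°, groundspeed=115.2 kt
Leg 3: heading=286.6°, groundspeed=107.5 kt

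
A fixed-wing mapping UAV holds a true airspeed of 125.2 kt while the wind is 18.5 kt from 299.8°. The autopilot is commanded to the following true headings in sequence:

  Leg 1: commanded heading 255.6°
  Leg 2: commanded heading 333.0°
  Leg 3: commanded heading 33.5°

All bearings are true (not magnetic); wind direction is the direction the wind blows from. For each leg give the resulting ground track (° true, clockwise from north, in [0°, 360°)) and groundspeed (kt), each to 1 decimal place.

Leg 1: heading 255.6°; drift -6.6° → track 249.0°, groundspeed 112.7 kt
Leg 2: heading 333.0°; drift +5.3° → track 338.3°, groundspeed 110.2 kt
Leg 3: heading 33.5°; drift +8.3° → track 41.8°, groundspeed 127.7 kt

Leg 1: track=249.0°, groundspeed=112.7 kt
Leg 2: track=338.3°, groundspeed=110.2 kt
Leg 3: track=41.8°, groundspeed=127.7 kt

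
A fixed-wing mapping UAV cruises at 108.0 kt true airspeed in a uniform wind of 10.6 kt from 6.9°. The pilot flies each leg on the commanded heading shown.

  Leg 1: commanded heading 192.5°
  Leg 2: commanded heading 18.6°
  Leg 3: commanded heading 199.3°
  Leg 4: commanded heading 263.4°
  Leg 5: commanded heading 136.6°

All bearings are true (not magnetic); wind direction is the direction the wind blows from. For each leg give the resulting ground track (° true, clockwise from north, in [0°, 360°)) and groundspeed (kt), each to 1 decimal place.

Leg 1: heading 192.5°; drift -0.5° → track 192.0°, groundspeed 118.6 kt
Leg 2: heading 18.6°; drift +1.3° → track 19.9°, groundspeed 97.6 kt
Leg 3: heading 199.3°; drift -1.1° → track 198.2°, groundspeed 118.4 kt
Leg 4: heading 263.4°; drift -5.3° → track 258.1°, groundspeed 111.0 kt
Leg 5: heading 136.6°; drift +4.1° → track 140.7°, groundspeed 115.1 kt

Leg 1: track=192.0°, groundspeed=118.6 kt
Leg 2: track=19.9°, groundspeed=97.6 kt
Leg 3: track=198.2°, groundspeed=118.4 kt
Leg 4: track=258.1°, groundspeed=111.0 kt
Leg 5: track=140.7°, groundspeed=115.1 kt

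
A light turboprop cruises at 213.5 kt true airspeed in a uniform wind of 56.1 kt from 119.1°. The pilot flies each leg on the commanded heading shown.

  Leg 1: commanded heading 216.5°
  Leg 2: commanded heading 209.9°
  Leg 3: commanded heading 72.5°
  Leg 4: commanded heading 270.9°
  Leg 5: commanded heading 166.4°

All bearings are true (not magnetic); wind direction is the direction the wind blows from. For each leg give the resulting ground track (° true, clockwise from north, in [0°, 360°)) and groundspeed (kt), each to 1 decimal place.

Leg 1: heading 216.5°; drift +14.1° → track 230.6°, groundspeed 227.6 kt
Leg 2: heading 209.9°; drift +14.7° → track 224.6°, groundspeed 221.5 kt
Leg 3: heading 72.5°; drift -13.1° → track 59.4°, groundspeed 179.6 kt
Leg 4: heading 270.9°; drift +5.8° → track 276.7°, groundspeed 264.3 kt
Leg 5: heading 166.4°; drift +13.2° → track 179.6°, groundspeed 180.2 kt

Leg 1: track=230.6°, groundspeed=227.6 kt
Leg 2: track=224.6°, groundspeed=221.5 kt
Leg 3: track=59.4°, groundspeed=179.6 kt
Leg 4: track=276.7°, groundspeed=264.3 kt
Leg 5: track=179.6°, groundspeed=180.2 kt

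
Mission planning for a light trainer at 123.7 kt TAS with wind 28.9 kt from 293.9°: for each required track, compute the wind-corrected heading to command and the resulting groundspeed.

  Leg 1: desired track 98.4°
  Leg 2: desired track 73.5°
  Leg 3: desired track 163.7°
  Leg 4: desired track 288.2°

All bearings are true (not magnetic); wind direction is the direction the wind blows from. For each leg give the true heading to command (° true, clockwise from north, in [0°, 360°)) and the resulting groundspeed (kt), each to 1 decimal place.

Leg 1: heading=94.8°, groundspeed=151.3 kt
Leg 2: heading=64.8°, groundspeed=144.3 kt
Leg 3: heading=174.0°, groundspeed=140.4 kt
Leg 4: heading=289.5°, groundspeed=94.9 kt

Leg 1: desired track 98.4°; wind correction -3.6° → command heading 94.8°, groundspeed 151.3 kt
Leg 2: desired track 73.5°; wind correction -8.7° → command heading 64.8°, groundspeed 144.3 kt
Leg 3: desired track 163.7°; wind correction +10.3° → command heading 174.0°, groundspeed 140.4 kt
Leg 4: desired track 288.2°; wind correction +1.3° → command heading 289.5°, groundspeed 94.9 kt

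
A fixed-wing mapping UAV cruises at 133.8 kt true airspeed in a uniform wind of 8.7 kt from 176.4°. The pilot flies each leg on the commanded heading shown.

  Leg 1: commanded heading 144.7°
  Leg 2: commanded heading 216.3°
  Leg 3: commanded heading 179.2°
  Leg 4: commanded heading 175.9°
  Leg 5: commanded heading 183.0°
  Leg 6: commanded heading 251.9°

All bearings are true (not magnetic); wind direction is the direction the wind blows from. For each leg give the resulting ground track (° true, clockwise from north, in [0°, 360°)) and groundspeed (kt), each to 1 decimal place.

Leg 1: track=142.6°, groundspeed=126.5 kt
Leg 2: track=218.8°, groundspeed=127.2 kt
Leg 3: track=179.4°, groundspeed=125.1 kt
Leg 4: track=175.9°, groundspeed=125.1 kt
Leg 5: track=183.5°, groundspeed=125.2 kt
Leg 6: track=255.6°, groundspeed=131.9 kt

Leg 1: heading 144.7°; drift -2.1° → track 142.6°, groundspeed 126.5 kt
Leg 2: heading 216.3°; drift +2.5° → track 218.8°, groundspeed 127.2 kt
Leg 3: heading 179.2°; drift +0.2° → track 179.4°, groundspeed 125.1 kt
Leg 4: heading 175.9°; drift +0.0° → track 175.9°, groundspeed 125.1 kt
Leg 5: heading 183.0°; drift +0.5° → track 183.5°, groundspeed 125.2 kt
Leg 6: heading 251.9°; drift +3.7° → track 255.6°, groundspeed 131.9 kt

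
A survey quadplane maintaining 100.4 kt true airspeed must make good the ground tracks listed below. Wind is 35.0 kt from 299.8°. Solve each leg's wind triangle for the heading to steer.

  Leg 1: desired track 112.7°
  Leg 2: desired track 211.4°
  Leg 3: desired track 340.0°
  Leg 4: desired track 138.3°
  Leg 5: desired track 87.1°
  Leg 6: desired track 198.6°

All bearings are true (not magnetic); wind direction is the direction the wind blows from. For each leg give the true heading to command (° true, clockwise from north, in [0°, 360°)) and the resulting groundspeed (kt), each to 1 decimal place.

Leg 1: heading=110.2°, groundspeed=135.0 kt
Leg 2: heading=231.8°, groundspeed=93.1 kt
Leg 3: heading=327.0°, groundspeed=71.1 kt
Leg 4: heading=144.7°, groundspeed=133.0 kt
Leg 5: heading=76.2°, groundspeed=128.1 kt
Leg 6: heading=218.6°, groundspeed=101.1 kt

Leg 1: desired track 112.7°; wind correction -2.5° → command heading 110.2°, groundspeed 135.0 kt
Leg 2: desired track 211.4°; wind correction +20.4° → command heading 231.8°, groundspeed 93.1 kt
Leg 3: desired track 340.0°; wind correction -13.0° → command heading 327.0°, groundspeed 71.1 kt
Leg 4: desired track 138.3°; wind correction +6.4° → command heading 144.7°, groundspeed 133.0 kt
Leg 5: desired track 87.1°; wind correction -10.9° → command heading 76.2°, groundspeed 128.1 kt
Leg 6: desired track 198.6°; wind correction +20.0° → command heading 218.6°, groundspeed 101.1 kt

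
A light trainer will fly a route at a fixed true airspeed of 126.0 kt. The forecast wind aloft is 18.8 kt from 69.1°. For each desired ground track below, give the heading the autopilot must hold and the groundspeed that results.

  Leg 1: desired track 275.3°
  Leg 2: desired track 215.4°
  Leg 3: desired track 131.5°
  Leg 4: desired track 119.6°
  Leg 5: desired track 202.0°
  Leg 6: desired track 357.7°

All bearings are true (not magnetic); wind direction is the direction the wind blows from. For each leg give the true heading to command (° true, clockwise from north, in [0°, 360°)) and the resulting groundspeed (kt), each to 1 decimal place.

Leg 1: heading=279.1°, groundspeed=142.6 kt
Leg 2: heading=210.7°, groundspeed=141.2 kt
Leg 3: heading=123.9°, groundspeed=116.2 kt
Leg 4: heading=113.0°, groundspeed=113.2 kt
Leg 5: heading=195.7°, groundspeed=138.0 kt
Leg 6: heading=5.8°, groundspeed=118.7 kt

Leg 1: desired track 275.3°; wind correction +3.8° → command heading 279.1°, groundspeed 142.6 kt
Leg 2: desired track 215.4°; wind correction -4.7° → command heading 210.7°, groundspeed 141.2 kt
Leg 3: desired track 131.5°; wind correction -7.6° → command heading 123.9°, groundspeed 116.2 kt
Leg 4: desired track 119.6°; wind correction -6.6° → command heading 113.0°, groundspeed 113.2 kt
Leg 5: desired track 202.0°; wind correction -6.3° → command heading 195.7°, groundspeed 138.0 kt
Leg 6: desired track 357.7°; wind correction +8.1° → command heading 5.8°, groundspeed 118.7 kt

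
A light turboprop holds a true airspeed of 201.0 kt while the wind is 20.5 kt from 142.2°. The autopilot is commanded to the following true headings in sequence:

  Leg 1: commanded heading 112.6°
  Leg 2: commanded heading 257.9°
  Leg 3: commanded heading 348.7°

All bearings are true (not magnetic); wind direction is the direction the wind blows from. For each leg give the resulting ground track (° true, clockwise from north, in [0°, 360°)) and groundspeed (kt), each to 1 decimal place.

Leg 1: track=109.4°, groundspeed=183.5 kt
Leg 2: track=262.9°, groundspeed=210.7 kt
Leg 3: track=346.3°, groundspeed=219.5 kt

Leg 1: heading 112.6°; drift -3.2° → track 109.4°, groundspeed 183.5 kt
Leg 2: heading 257.9°; drift +5.0° → track 262.9°, groundspeed 210.7 kt
Leg 3: heading 348.7°; drift -2.4° → track 346.3°, groundspeed 219.5 kt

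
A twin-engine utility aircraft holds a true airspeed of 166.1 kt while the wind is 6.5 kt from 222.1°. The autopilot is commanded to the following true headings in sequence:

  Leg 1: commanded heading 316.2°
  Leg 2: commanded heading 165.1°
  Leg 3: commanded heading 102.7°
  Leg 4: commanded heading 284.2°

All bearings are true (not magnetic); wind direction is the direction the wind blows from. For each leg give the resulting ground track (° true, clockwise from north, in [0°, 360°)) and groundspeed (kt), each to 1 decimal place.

Leg 1: heading 316.2°; drift +2.2° → track 318.4°, groundspeed 166.7 kt
Leg 2: heading 165.1°; drift -1.9° → track 163.2°, groundspeed 162.7 kt
Leg 3: heading 102.7°; drift -1.9° → track 100.8°, groundspeed 169.4 kt
Leg 4: heading 284.2°; drift +2.0° → track 286.2°, groundspeed 163.2 kt

Leg 1: track=318.4°, groundspeed=166.7 kt
Leg 2: track=163.2°, groundspeed=162.7 kt
Leg 3: track=100.8°, groundspeed=169.4 kt
Leg 4: track=286.2°, groundspeed=163.2 kt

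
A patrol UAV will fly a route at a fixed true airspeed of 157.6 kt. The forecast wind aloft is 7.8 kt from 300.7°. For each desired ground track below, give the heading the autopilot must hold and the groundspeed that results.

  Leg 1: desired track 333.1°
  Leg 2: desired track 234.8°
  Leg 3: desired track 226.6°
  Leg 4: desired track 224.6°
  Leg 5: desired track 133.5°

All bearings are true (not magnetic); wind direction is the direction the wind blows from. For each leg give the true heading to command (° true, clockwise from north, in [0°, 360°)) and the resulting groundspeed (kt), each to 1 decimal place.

Leg 1: heading=331.6°, groundspeed=151.0 kt
Leg 2: heading=237.4°, groundspeed=154.3 kt
Leg 3: heading=229.3°, groundspeed=155.3 kt
Leg 4: heading=227.4°, groundspeed=155.5 kt
Leg 5: heading=134.1°, groundspeed=165.2 kt

Leg 1: desired track 333.1°; wind correction -1.5° → command heading 331.6°, groundspeed 151.0 kt
Leg 2: desired track 234.8°; wind correction +2.6° → command heading 237.4°, groundspeed 154.3 kt
Leg 3: desired track 226.6°; wind correction +2.7° → command heading 229.3°, groundspeed 155.3 kt
Leg 4: desired track 224.6°; wind correction +2.8° → command heading 227.4°, groundspeed 155.5 kt
Leg 5: desired track 133.5°; wind correction +0.6° → command heading 134.1°, groundspeed 165.2 kt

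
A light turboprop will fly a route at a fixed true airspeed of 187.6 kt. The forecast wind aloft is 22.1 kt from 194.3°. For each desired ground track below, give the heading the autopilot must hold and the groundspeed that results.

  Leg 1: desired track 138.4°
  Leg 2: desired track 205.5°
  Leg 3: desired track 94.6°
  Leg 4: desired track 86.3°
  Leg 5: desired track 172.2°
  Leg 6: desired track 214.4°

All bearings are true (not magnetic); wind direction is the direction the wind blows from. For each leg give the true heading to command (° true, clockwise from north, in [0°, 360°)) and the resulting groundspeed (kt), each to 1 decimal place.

Leg 1: heading=144.0°, groundspeed=174.3 kt
Leg 2: heading=204.2°, groundspeed=165.9 kt
Leg 3: heading=101.3°, groundspeed=190.1 kt
Leg 4: heading=92.7°, groundspeed=193.2 kt
Leg 5: heading=174.7°, groundspeed=166.9 kt
Leg 6: heading=212.1°, groundspeed=166.7 kt

Leg 1: desired track 138.4°; wind correction +5.6° → command heading 144.0°, groundspeed 174.3 kt
Leg 2: desired track 205.5°; wind correction -1.3° → command heading 204.2°, groundspeed 165.9 kt
Leg 3: desired track 94.6°; wind correction +6.7° → command heading 101.3°, groundspeed 190.1 kt
Leg 4: desired track 86.3°; wind correction +6.4° → command heading 92.7°, groundspeed 193.2 kt
Leg 5: desired track 172.2°; wind correction +2.5° → command heading 174.7°, groundspeed 166.9 kt
Leg 6: desired track 214.4°; wind correction -2.3° → command heading 212.1°, groundspeed 166.7 kt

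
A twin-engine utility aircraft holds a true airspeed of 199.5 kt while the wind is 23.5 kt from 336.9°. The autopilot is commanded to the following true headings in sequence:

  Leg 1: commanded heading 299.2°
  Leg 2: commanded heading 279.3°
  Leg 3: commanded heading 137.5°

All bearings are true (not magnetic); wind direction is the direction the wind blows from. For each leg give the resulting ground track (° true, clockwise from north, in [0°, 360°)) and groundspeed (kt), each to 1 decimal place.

Leg 1: heading 299.2°; drift -4.5° → track 294.7°, groundspeed 181.5 kt
Leg 2: heading 279.3°; drift -6.1° → track 273.2°, groundspeed 188.0 kt
Leg 3: heading 137.5°; drift +2.0° → track 139.5°, groundspeed 221.8 kt

Leg 1: track=294.7°, groundspeed=181.5 kt
Leg 2: track=273.2°, groundspeed=188.0 kt
Leg 3: track=139.5°, groundspeed=221.8 kt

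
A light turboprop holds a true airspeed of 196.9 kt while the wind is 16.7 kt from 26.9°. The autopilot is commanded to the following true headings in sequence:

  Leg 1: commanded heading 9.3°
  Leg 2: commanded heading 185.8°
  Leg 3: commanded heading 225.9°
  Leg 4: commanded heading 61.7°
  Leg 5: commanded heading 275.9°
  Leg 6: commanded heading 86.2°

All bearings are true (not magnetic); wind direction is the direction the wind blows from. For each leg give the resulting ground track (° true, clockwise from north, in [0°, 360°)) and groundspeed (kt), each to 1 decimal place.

Leg 1: heading 9.3°; drift -1.6° → track 7.7°, groundspeed 181.1 kt
Leg 2: heading 185.8°; drift +1.6° → track 187.4°, groundspeed 212.6 kt
Leg 3: heading 225.9°; drift -1.5° → track 224.4°, groundspeed 212.8 kt
Leg 4: heading 61.7°; drift +3.0° → track 64.7°, groundspeed 183.4 kt
Leg 5: heading 275.9°; drift -4.4° → track 271.5°, groundspeed 203.5 kt
Leg 6: heading 86.2°; drift +4.4° → track 90.6°, groundspeed 188.9 kt

Leg 1: track=7.7°, groundspeed=181.1 kt
Leg 2: track=187.4°, groundspeed=212.6 kt
Leg 3: track=224.4°, groundspeed=212.8 kt
Leg 4: track=64.7°, groundspeed=183.4 kt
Leg 5: track=271.5°, groundspeed=203.5 kt
Leg 6: track=90.6°, groundspeed=188.9 kt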